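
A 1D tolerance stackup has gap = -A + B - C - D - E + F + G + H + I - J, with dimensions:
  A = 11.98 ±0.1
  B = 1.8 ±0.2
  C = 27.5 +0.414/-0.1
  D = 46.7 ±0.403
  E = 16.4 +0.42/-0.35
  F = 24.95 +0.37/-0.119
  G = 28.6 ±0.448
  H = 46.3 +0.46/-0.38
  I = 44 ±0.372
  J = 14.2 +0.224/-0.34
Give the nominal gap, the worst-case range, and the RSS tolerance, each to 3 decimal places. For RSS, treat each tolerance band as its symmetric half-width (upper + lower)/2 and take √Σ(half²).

Stack each dimension's contribution:
  -A: nom -11.980 → Σnom=-11.980; wc +0.100/-0.100 → slack +0.100/-0.100; half-tol=0.100, Σhalf²=0.010000
  +B: nom +1.800 → Σnom=-10.180; wc +0.200/-0.200 → slack +0.300/-0.300; half-tol=0.200, Σhalf²=0.050000
  -C: nom -27.500 → Σnom=-37.680; wc +0.100/-0.414 → slack +0.400/-0.714; half-tol=0.257, Σhalf²=0.116049
  -D: nom -46.700 → Σnom=-84.380; wc +0.403/-0.403 → slack +0.803/-1.117; half-tol=0.403, Σhalf²=0.278458
  -E: nom -16.400 → Σnom=-100.780; wc +0.350/-0.420 → slack +1.153/-1.537; half-tol=0.385, Σhalf²=0.426683
  +F: nom +24.950 → Σnom=-75.830; wc +0.370/-0.119 → slack +1.523/-1.656; half-tol=0.244, Σhalf²=0.486463
  +G: nom +28.600 → Σnom=-47.230; wc +0.448/-0.448 → slack +1.971/-2.104; half-tol=0.448, Σhalf²=0.687167
  +H: nom +46.300 → Σnom=-0.930; wc +0.460/-0.380 → slack +2.431/-2.484; half-tol=0.420, Σhalf²=0.863567
  +I: nom +44.000 → Σnom=43.070; wc +0.372/-0.372 → slack +2.803/-2.856; half-tol=0.372, Σhalf²=1.001951
  -J: nom -14.200 → Σnom=28.870; wc +0.340/-0.224 → slack +3.143/-3.080; half-tol=0.282, Σhalf²=1.081475
Nominal = 28.870. Worst-case = [28.870 - 3.080, 28.870 + 3.143] = [25.790, 32.013]. RSS = √1.081475 = 1.040.

nominal=28.870 wc=[25.790,32.013] rss=1.040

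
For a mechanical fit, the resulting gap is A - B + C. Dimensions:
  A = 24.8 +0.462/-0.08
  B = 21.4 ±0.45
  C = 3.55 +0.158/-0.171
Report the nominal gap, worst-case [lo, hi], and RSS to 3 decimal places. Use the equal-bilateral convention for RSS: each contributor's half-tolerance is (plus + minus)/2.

Stack each dimension's contribution:
  +A: nom +24.800 → Σnom=24.800; wc +0.462/-0.080 → slack +0.462/-0.080; half-tol=0.271, Σhalf²=0.073441
  -B: nom -21.400 → Σnom=3.400; wc +0.450/-0.450 → slack +0.912/-0.530; half-tol=0.450, Σhalf²=0.275941
  +C: nom +3.550 → Σnom=6.950; wc +0.158/-0.171 → slack +1.070/-0.701; half-tol=0.165, Σhalf²=0.303001
Nominal = 6.950. Worst-case = [6.950 - 0.701, 6.950 + 1.070] = [6.249, 8.020]. RSS = √0.303001 = 0.550.

nominal=6.950 wc=[6.249,8.020] rss=0.550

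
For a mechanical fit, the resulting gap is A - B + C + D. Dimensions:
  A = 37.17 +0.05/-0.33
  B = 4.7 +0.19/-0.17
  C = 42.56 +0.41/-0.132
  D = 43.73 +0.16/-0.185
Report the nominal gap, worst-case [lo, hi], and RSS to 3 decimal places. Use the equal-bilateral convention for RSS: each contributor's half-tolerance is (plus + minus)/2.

Stack each dimension's contribution:
  +A: nom +37.170 → Σnom=37.170; wc +0.050/-0.330 → slack +0.050/-0.330; half-tol=0.190, Σhalf²=0.036100
  -B: nom -4.700 → Σnom=32.470; wc +0.170/-0.190 → slack +0.220/-0.520; half-tol=0.180, Σhalf²=0.068500
  +C: nom +42.560 → Σnom=75.030; wc +0.410/-0.132 → slack +0.630/-0.652; half-tol=0.271, Σhalf²=0.141941
  +D: nom +43.730 → Σnom=118.760; wc +0.160/-0.185 → slack +0.790/-0.837; half-tol=0.172, Σhalf²=0.171697
Nominal = 118.760. Worst-case = [118.760 - 0.837, 118.760 + 0.790] = [117.923, 119.550]. RSS = √0.171697 = 0.414.

nominal=118.760 wc=[117.923,119.550] rss=0.414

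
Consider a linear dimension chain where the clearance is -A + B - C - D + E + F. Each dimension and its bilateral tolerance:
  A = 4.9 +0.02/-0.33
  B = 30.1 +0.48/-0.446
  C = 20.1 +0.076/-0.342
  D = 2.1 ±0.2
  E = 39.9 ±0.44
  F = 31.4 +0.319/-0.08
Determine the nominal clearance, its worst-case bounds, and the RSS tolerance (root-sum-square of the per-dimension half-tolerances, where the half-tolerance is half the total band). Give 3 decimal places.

Stack each dimension's contribution:
  -A: nom -4.900 → Σnom=-4.900; wc +0.330/-0.020 → slack +0.330/-0.020; half-tol=0.175, Σhalf²=0.030625
  +B: nom +30.100 → Σnom=25.200; wc +0.480/-0.446 → slack +0.810/-0.466; half-tol=0.463, Σhalf²=0.244994
  -C: nom -20.100 → Σnom=5.100; wc +0.342/-0.076 → slack +1.152/-0.542; half-tol=0.209, Σhalf²=0.288675
  -D: nom -2.100 → Σnom=3.000; wc +0.200/-0.200 → slack +1.352/-0.742; half-tol=0.200, Σhalf²=0.328675
  +E: nom +39.900 → Σnom=42.900; wc +0.440/-0.440 → slack +1.792/-1.182; half-tol=0.440, Σhalf²=0.522275
  +F: nom +31.400 → Σnom=74.300; wc +0.319/-0.080 → slack +2.111/-1.262; half-tol=0.200, Σhalf²=0.562075
Nominal = 74.300. Worst-case = [74.300 - 1.262, 74.300 + 2.111] = [73.038, 76.411]. RSS = √0.562075 = 0.750.

nominal=74.300 wc=[73.038,76.411] rss=0.750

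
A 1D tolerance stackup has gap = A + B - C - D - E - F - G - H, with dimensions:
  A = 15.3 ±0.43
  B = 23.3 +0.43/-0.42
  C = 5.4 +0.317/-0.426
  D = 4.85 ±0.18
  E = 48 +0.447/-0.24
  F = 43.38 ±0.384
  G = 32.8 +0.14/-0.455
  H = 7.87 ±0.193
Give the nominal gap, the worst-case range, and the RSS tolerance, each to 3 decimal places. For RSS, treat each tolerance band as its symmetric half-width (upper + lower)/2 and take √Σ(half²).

Stack each dimension's contribution:
  +A: nom +15.300 → Σnom=15.300; wc +0.430/-0.430 → slack +0.430/-0.430; half-tol=0.430, Σhalf²=0.184900
  +B: nom +23.300 → Σnom=38.600; wc +0.430/-0.420 → slack +0.860/-0.850; half-tol=0.425, Σhalf²=0.365525
  -C: nom -5.400 → Σnom=33.200; wc +0.426/-0.317 → slack +1.286/-1.167; half-tol=0.371, Σhalf²=0.503537
  -D: nom -4.850 → Σnom=28.350; wc +0.180/-0.180 → slack +1.466/-1.347; half-tol=0.180, Σhalf²=0.535937
  -E: nom -48.000 → Σnom=-19.650; wc +0.240/-0.447 → slack +1.706/-1.794; half-tol=0.344, Σhalf²=0.653929
  -F: nom -43.380 → Σnom=-63.030; wc +0.384/-0.384 → slack +2.090/-2.178; half-tol=0.384, Σhalf²=0.801385
  -G: nom -32.800 → Σnom=-95.830; wc +0.455/-0.140 → slack +2.545/-2.318; half-tol=0.297, Σhalf²=0.889892
  -H: nom -7.870 → Σnom=-103.700; wc +0.193/-0.193 → slack +2.738/-2.511; half-tol=0.193, Σhalf²=0.927141
Nominal = -103.700. Worst-case = [-103.700 - 2.511, -103.700 + 2.738] = [-106.211, -100.962]. RSS = √0.927141 = 0.963.

nominal=-103.700 wc=[-106.211,-100.962] rss=0.963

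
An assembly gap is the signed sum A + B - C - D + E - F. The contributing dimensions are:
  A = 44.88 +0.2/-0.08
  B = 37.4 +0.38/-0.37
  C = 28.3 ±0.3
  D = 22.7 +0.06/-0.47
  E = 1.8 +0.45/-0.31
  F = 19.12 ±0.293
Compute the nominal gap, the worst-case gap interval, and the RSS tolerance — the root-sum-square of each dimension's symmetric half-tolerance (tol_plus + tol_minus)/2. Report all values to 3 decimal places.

nominal=13.960 wc=[12.547,16.053] rss=0.742

Stack each dimension's contribution:
  +A: nom +44.880 → Σnom=44.880; wc +0.200/-0.080 → slack +0.200/-0.080; half-tol=0.140, Σhalf²=0.019600
  +B: nom +37.400 → Σnom=82.280; wc +0.380/-0.370 → slack +0.580/-0.450; half-tol=0.375, Σhalf²=0.160225
  -C: nom -28.300 → Σnom=53.980; wc +0.300/-0.300 → slack +0.880/-0.750; half-tol=0.300, Σhalf²=0.250225
  -D: nom -22.700 → Σnom=31.280; wc +0.470/-0.060 → slack +1.350/-0.810; half-tol=0.265, Σhalf²=0.320450
  +E: nom +1.800 → Σnom=33.080; wc +0.450/-0.310 → slack +1.800/-1.120; half-tol=0.380, Σhalf²=0.464850
  -F: nom -19.120 → Σnom=13.960; wc +0.293/-0.293 → slack +2.093/-1.413; half-tol=0.293, Σhalf²=0.550699
Nominal = 13.960. Worst-case = [13.960 - 1.413, 13.960 + 2.093] = [12.547, 16.053]. RSS = √0.550699 = 0.742.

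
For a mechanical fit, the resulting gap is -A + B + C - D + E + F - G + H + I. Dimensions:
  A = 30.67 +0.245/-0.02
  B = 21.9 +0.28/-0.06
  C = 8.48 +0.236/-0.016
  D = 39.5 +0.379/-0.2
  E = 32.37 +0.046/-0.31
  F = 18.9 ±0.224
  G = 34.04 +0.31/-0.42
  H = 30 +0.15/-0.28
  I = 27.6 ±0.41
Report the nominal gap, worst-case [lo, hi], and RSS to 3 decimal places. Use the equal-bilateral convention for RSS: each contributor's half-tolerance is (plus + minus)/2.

Stack each dimension's contribution:
  -A: nom -30.670 → Σnom=-30.670; wc +0.020/-0.245 → slack +0.020/-0.245; half-tol=0.133, Σhalf²=0.017556
  +B: nom +21.900 → Σnom=-8.770; wc +0.280/-0.060 → slack +0.300/-0.305; half-tol=0.170, Σhalf²=0.046456
  +C: nom +8.480 → Σnom=-0.290; wc +0.236/-0.016 → slack +0.536/-0.321; half-tol=0.126, Σhalf²=0.062332
  -D: nom -39.500 → Σnom=-39.790; wc +0.200/-0.379 → slack +0.736/-0.700; half-tol=0.289, Σhalf²=0.146143
  +E: nom +32.370 → Σnom=-7.420; wc +0.046/-0.310 → slack +0.782/-1.010; half-tol=0.178, Σhalf²=0.177826
  +F: nom +18.900 → Σnom=11.480; wc +0.224/-0.224 → slack +1.006/-1.234; half-tol=0.224, Σhalf²=0.228002
  -G: nom -34.040 → Σnom=-22.560; wc +0.420/-0.310 → slack +1.426/-1.544; half-tol=0.365, Σhalf²=0.361227
  +H: nom +30.000 → Σnom=7.440; wc +0.150/-0.280 → slack +1.576/-1.824; half-tol=0.215, Σhalf²=0.407452
  +I: nom +27.600 → Σnom=35.040; wc +0.410/-0.410 → slack +1.986/-2.234; half-tol=0.410, Σhalf²=0.575552
Nominal = 35.040. Worst-case = [35.040 - 2.234, 35.040 + 1.986] = [32.806, 37.026]. RSS = √0.575552 = 0.759.

nominal=35.040 wc=[32.806,37.026] rss=0.759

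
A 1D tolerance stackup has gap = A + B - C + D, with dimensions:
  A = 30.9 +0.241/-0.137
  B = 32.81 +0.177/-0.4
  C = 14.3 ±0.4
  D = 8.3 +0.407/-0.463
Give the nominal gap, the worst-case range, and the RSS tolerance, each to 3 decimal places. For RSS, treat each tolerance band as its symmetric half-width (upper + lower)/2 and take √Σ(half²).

Stack each dimension's contribution:
  +A: nom +30.900 → Σnom=30.900; wc +0.241/-0.137 → slack +0.241/-0.137; half-tol=0.189, Σhalf²=0.035721
  +B: nom +32.810 → Σnom=63.710; wc +0.177/-0.400 → slack +0.418/-0.537; half-tol=0.288, Σhalf²=0.118953
  -C: nom -14.300 → Σnom=49.410; wc +0.400/-0.400 → slack +0.818/-0.937; half-tol=0.400, Σhalf²=0.278953
  +D: nom +8.300 → Σnom=57.710; wc +0.407/-0.463 → slack +1.225/-1.400; half-tol=0.435, Σhalf²=0.468178
Nominal = 57.710. Worst-case = [57.710 - 1.400, 57.710 + 1.225] = [56.310, 58.935]. RSS = √0.468178 = 0.684.

nominal=57.710 wc=[56.310,58.935] rss=0.684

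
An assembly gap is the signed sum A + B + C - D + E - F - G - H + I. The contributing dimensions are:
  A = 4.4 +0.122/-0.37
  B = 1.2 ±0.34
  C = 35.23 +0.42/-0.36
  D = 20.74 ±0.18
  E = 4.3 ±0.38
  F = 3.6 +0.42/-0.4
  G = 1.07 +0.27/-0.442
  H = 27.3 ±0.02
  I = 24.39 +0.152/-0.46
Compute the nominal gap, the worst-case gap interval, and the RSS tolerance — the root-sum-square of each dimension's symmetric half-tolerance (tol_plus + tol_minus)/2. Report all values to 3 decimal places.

Stack each dimension's contribution:
  +A: nom +4.400 → Σnom=4.400; wc +0.122/-0.370 → slack +0.122/-0.370; half-tol=0.246, Σhalf²=0.060516
  +B: nom +1.200 → Σnom=5.600; wc +0.340/-0.340 → slack +0.462/-0.710; half-tol=0.340, Σhalf²=0.176116
  +C: nom +35.230 → Σnom=40.830; wc +0.420/-0.360 → slack +0.882/-1.070; half-tol=0.390, Σhalf²=0.328216
  -D: nom -20.740 → Σnom=20.090; wc +0.180/-0.180 → slack +1.062/-1.250; half-tol=0.180, Σhalf²=0.360616
  +E: nom +4.300 → Σnom=24.390; wc +0.380/-0.380 → slack +1.442/-1.630; half-tol=0.380, Σhalf²=0.505016
  -F: nom -3.600 → Σnom=20.790; wc +0.400/-0.420 → slack +1.842/-2.050; half-tol=0.410, Σhalf²=0.673116
  -G: nom -1.070 → Σnom=19.720; wc +0.442/-0.270 → slack +2.284/-2.320; half-tol=0.356, Σhalf²=0.799852
  -H: nom -27.300 → Σnom=-7.580; wc +0.020/-0.020 → slack +2.304/-2.340; half-tol=0.020, Σhalf²=0.800252
  +I: nom +24.390 → Σnom=16.810; wc +0.152/-0.460 → slack +2.456/-2.800; half-tol=0.306, Σhalf²=0.893888
Nominal = 16.810. Worst-case = [16.810 - 2.800, 16.810 + 2.456] = [14.010, 19.266]. RSS = √0.893888 = 0.945.

nominal=16.810 wc=[14.010,19.266] rss=0.945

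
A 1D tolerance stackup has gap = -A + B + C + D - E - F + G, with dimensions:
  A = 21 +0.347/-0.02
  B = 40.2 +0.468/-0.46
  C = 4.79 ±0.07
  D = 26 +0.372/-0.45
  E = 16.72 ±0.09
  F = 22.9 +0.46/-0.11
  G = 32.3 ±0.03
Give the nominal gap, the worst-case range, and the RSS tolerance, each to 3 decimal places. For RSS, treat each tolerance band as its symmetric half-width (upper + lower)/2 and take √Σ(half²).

nominal=42.670 wc=[40.763,43.830] rss=0.716

Stack each dimension's contribution:
  -A: nom -21.000 → Σnom=-21.000; wc +0.020/-0.347 → slack +0.020/-0.347; half-tol=0.183, Σhalf²=0.033672
  +B: nom +40.200 → Σnom=19.200; wc +0.468/-0.460 → slack +0.488/-0.807; half-tol=0.464, Σhalf²=0.248968
  +C: nom +4.790 → Σnom=23.990; wc +0.070/-0.070 → slack +0.558/-0.877; half-tol=0.070, Σhalf²=0.253868
  +D: nom +26.000 → Σnom=49.990; wc +0.372/-0.450 → slack +0.930/-1.327; half-tol=0.411, Σhalf²=0.422789
  -E: nom -16.720 → Σnom=33.270; wc +0.090/-0.090 → slack +1.020/-1.417; half-tol=0.090, Σhalf²=0.430889
  -F: nom -22.900 → Σnom=10.370; wc +0.110/-0.460 → slack +1.130/-1.877; half-tol=0.285, Σhalf²=0.512114
  +G: nom +32.300 → Σnom=42.670; wc +0.030/-0.030 → slack +1.160/-1.907; half-tol=0.030, Σhalf²=0.513014
Nominal = 42.670. Worst-case = [42.670 - 1.907, 42.670 + 1.160] = [40.763, 43.830]. RSS = √0.513014 = 0.716.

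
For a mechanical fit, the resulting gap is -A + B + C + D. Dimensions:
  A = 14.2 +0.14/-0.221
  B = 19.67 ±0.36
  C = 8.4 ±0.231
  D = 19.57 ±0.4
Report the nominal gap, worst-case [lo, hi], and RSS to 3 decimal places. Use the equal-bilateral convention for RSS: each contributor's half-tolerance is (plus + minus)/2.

nominal=33.440 wc=[32.309,34.652] rss=0.613

Stack each dimension's contribution:
  -A: nom -14.200 → Σnom=-14.200; wc +0.221/-0.140 → slack +0.221/-0.140; half-tol=0.180, Σhalf²=0.032580
  +B: nom +19.670 → Σnom=5.470; wc +0.360/-0.360 → slack +0.581/-0.500; half-tol=0.360, Σhalf²=0.162180
  +C: nom +8.400 → Σnom=13.870; wc +0.231/-0.231 → slack +0.812/-0.731; half-tol=0.231, Σhalf²=0.215541
  +D: nom +19.570 → Σnom=33.440; wc +0.400/-0.400 → slack +1.212/-1.131; half-tol=0.400, Σhalf²=0.375541
Nominal = 33.440. Worst-case = [33.440 - 1.131, 33.440 + 1.212] = [32.309, 34.652]. RSS = √0.375541 = 0.613.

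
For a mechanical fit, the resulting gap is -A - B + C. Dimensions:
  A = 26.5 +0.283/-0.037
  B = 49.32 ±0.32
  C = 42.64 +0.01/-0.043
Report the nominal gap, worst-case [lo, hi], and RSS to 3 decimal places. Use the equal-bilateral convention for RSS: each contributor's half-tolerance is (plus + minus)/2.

Stack each dimension's contribution:
  -A: nom -26.500 → Σnom=-26.500; wc +0.037/-0.283 → slack +0.037/-0.283; half-tol=0.160, Σhalf²=0.025600
  -B: nom -49.320 → Σnom=-75.820; wc +0.320/-0.320 → slack +0.357/-0.603; half-tol=0.320, Σhalf²=0.128000
  +C: nom +42.640 → Σnom=-33.180; wc +0.010/-0.043 → slack +0.367/-0.646; half-tol=0.026, Σhalf²=0.128702
Nominal = -33.180. Worst-case = [-33.180 - 0.646, -33.180 + 0.367] = [-33.826, -32.813]. RSS = √0.128702 = 0.359.

nominal=-33.180 wc=[-33.826,-32.813] rss=0.359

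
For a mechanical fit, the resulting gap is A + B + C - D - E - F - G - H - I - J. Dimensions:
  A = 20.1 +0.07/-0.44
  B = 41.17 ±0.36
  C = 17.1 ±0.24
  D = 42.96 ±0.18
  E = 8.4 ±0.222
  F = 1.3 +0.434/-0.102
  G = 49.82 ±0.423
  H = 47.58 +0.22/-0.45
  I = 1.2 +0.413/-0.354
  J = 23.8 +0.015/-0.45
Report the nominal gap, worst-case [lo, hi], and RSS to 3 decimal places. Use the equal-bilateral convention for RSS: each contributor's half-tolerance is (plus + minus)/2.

nominal=-96.690 wc=[-99.637,-93.839] rss=0.948

Stack each dimension's contribution:
  +A: nom +20.100 → Σnom=20.100; wc +0.070/-0.440 → slack +0.070/-0.440; half-tol=0.255, Σhalf²=0.065025
  +B: nom +41.170 → Σnom=61.270; wc +0.360/-0.360 → slack +0.430/-0.800; half-tol=0.360, Σhalf²=0.194625
  +C: nom +17.100 → Σnom=78.370; wc +0.240/-0.240 → slack +0.670/-1.040; half-tol=0.240, Σhalf²=0.252225
  -D: nom -42.960 → Σnom=35.410; wc +0.180/-0.180 → slack +0.850/-1.220; half-tol=0.180, Σhalf²=0.284625
  -E: nom -8.400 → Σnom=27.010; wc +0.222/-0.222 → slack +1.072/-1.442; half-tol=0.222, Σhalf²=0.333909
  -F: nom -1.300 → Σnom=25.710; wc +0.102/-0.434 → slack +1.174/-1.876; half-tol=0.268, Σhalf²=0.405733
  -G: nom -49.820 → Σnom=-24.110; wc +0.423/-0.423 → slack +1.597/-2.299; half-tol=0.423, Σhalf²=0.584662
  -H: nom -47.580 → Σnom=-71.690; wc +0.450/-0.220 → slack +2.047/-2.519; half-tol=0.335, Σhalf²=0.696887
  -I: nom -1.200 → Σnom=-72.890; wc +0.354/-0.413 → slack +2.401/-2.932; half-tol=0.383, Σhalf²=0.843959
  -J: nom -23.800 → Σnom=-96.690; wc +0.450/-0.015 → slack +2.851/-2.947; half-tol=0.233, Σhalf²=0.898015
Nominal = -96.690. Worst-case = [-96.690 - 2.947, -96.690 + 2.851] = [-99.637, -93.839]. RSS = √0.898015 = 0.948.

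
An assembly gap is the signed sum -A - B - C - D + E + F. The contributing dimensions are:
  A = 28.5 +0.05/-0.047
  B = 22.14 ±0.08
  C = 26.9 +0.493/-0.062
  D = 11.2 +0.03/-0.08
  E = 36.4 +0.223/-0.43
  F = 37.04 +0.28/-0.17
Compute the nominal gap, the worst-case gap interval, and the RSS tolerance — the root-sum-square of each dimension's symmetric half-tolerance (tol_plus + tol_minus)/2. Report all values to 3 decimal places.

nominal=-15.300 wc=[-16.553,-14.528] rss=0.496

Stack each dimension's contribution:
  -A: nom -28.500 → Σnom=-28.500; wc +0.047/-0.050 → slack +0.047/-0.050; half-tol=0.049, Σhalf²=0.002352
  -B: nom -22.140 → Σnom=-50.640; wc +0.080/-0.080 → slack +0.127/-0.130; half-tol=0.080, Σhalf²=0.008752
  -C: nom -26.900 → Σnom=-77.540; wc +0.062/-0.493 → slack +0.189/-0.623; half-tol=0.277, Σhalf²=0.085758
  -D: nom -11.200 → Σnom=-88.740; wc +0.080/-0.030 → slack +0.269/-0.653; half-tol=0.055, Σhalf²=0.088783
  +E: nom +36.400 → Σnom=-52.340; wc +0.223/-0.430 → slack +0.492/-1.083; half-tol=0.327, Σhalf²=0.195386
  +F: nom +37.040 → Σnom=-15.300; wc +0.280/-0.170 → slack +0.772/-1.253; half-tol=0.225, Σhalf²=0.246011
Nominal = -15.300. Worst-case = [-15.300 - 1.253, -15.300 + 0.772] = [-16.553, -14.528]. RSS = √0.246011 = 0.496.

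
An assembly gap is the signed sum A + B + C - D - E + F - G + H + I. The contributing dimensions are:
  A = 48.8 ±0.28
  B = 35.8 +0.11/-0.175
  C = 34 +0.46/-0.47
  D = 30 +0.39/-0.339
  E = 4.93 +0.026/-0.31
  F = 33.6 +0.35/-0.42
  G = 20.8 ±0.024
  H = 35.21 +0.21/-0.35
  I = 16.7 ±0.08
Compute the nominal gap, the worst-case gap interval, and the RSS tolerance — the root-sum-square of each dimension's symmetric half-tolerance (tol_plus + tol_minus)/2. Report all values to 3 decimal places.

nominal=148.380 wc=[146.165,150.543] rss=0.842

Stack each dimension's contribution:
  +A: nom +48.800 → Σnom=48.800; wc +0.280/-0.280 → slack +0.280/-0.280; half-tol=0.280, Σhalf²=0.078400
  +B: nom +35.800 → Σnom=84.600; wc +0.110/-0.175 → slack +0.390/-0.455; half-tol=0.142, Σhalf²=0.098706
  +C: nom +34.000 → Σnom=118.600; wc +0.460/-0.470 → slack +0.850/-0.925; half-tol=0.465, Σhalf²=0.314931
  -D: nom -30.000 → Σnom=88.600; wc +0.339/-0.390 → slack +1.189/-1.315; half-tol=0.365, Σhalf²=0.447792
  -E: nom -4.930 → Σnom=83.670; wc +0.310/-0.026 → slack +1.499/-1.341; half-tol=0.168, Σhalf²=0.476016
  +F: nom +33.600 → Σnom=117.270; wc +0.350/-0.420 → slack +1.849/-1.761; half-tol=0.385, Σhalf²=0.624240
  -G: nom -20.800 → Σnom=96.470; wc +0.024/-0.024 → slack +1.873/-1.785; half-tol=0.024, Σhalf²=0.624816
  +H: nom +35.210 → Σnom=131.680; wc +0.210/-0.350 → slack +2.083/-2.135; half-tol=0.280, Σhalf²=0.703217
  +I: nom +16.700 → Σnom=148.380; wc +0.080/-0.080 → slack +2.163/-2.215; half-tol=0.080, Σhalf²=0.709616
Nominal = 148.380. Worst-case = [148.380 - 2.215, 148.380 + 2.163] = [146.165, 150.543]. RSS = √0.709616 = 0.842.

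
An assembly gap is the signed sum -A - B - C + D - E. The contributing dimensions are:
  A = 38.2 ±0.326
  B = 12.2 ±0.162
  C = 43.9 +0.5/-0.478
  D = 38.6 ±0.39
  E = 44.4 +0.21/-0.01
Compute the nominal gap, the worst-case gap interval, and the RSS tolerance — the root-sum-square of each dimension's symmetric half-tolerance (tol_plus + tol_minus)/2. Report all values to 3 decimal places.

Stack each dimension's contribution:
  -A: nom -38.200 → Σnom=-38.200; wc +0.326/-0.326 → slack +0.326/-0.326; half-tol=0.326, Σhalf²=0.106276
  -B: nom -12.200 → Σnom=-50.400; wc +0.162/-0.162 → slack +0.488/-0.488; half-tol=0.162, Σhalf²=0.132520
  -C: nom -43.900 → Σnom=-94.300; wc +0.478/-0.500 → slack +0.966/-0.988; half-tol=0.489, Σhalf²=0.371641
  +D: nom +38.600 → Σnom=-55.700; wc +0.390/-0.390 → slack +1.356/-1.378; half-tol=0.390, Σhalf²=0.523741
  -E: nom -44.400 → Σnom=-100.100; wc +0.010/-0.210 → slack +1.366/-1.588; half-tol=0.110, Σhalf²=0.535841
Nominal = -100.100. Worst-case = [-100.100 - 1.588, -100.100 + 1.366] = [-101.688, -98.734]. RSS = √0.535841 = 0.732.

nominal=-100.100 wc=[-101.688,-98.734] rss=0.732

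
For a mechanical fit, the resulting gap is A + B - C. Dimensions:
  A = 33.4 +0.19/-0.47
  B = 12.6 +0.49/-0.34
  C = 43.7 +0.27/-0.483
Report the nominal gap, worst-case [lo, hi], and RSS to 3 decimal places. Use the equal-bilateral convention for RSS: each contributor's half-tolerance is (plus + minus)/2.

nominal=2.300 wc=[1.220,3.463] rss=0.650

Stack each dimension's contribution:
  +A: nom +33.400 → Σnom=33.400; wc +0.190/-0.470 → slack +0.190/-0.470; half-tol=0.330, Σhalf²=0.108900
  +B: nom +12.600 → Σnom=46.000; wc +0.490/-0.340 → slack +0.680/-0.810; half-tol=0.415, Σhalf²=0.281125
  -C: nom -43.700 → Σnom=2.300; wc +0.483/-0.270 → slack +1.163/-1.080; half-tol=0.377, Σhalf²=0.422877
Nominal = 2.300. Worst-case = [2.300 - 1.080, 2.300 + 1.163] = [1.220, 3.463]. RSS = √0.422877 = 0.650.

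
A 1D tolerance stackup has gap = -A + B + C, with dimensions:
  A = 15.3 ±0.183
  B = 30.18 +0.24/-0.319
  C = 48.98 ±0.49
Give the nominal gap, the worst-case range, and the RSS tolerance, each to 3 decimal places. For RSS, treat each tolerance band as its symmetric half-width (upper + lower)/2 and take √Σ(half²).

nominal=63.860 wc=[62.868,64.773] rss=0.593

Stack each dimension's contribution:
  -A: nom -15.300 → Σnom=-15.300; wc +0.183/-0.183 → slack +0.183/-0.183; half-tol=0.183, Σhalf²=0.033489
  +B: nom +30.180 → Σnom=14.880; wc +0.240/-0.319 → slack +0.423/-0.502; half-tol=0.279, Σhalf²=0.111609
  +C: nom +48.980 → Σnom=63.860; wc +0.490/-0.490 → slack +0.913/-0.992; half-tol=0.490, Σhalf²=0.351709
Nominal = 63.860. Worst-case = [63.860 - 0.992, 63.860 + 0.913] = [62.868, 64.773]. RSS = √0.351709 = 0.593.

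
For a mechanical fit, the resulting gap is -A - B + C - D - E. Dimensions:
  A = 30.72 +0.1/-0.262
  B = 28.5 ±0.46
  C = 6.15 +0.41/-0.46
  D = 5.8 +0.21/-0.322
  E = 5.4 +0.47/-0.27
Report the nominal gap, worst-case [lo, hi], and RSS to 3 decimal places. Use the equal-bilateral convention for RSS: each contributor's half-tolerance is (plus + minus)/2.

nominal=-64.270 wc=[-65.970,-62.546] rss=0.801

Stack each dimension's contribution:
  -A: nom -30.720 → Σnom=-30.720; wc +0.262/-0.100 → slack +0.262/-0.100; half-tol=0.181, Σhalf²=0.032761
  -B: nom -28.500 → Σnom=-59.220; wc +0.460/-0.460 → slack +0.722/-0.560; half-tol=0.460, Σhalf²=0.244361
  +C: nom +6.150 → Σnom=-53.070; wc +0.410/-0.460 → slack +1.132/-1.020; half-tol=0.435, Σhalf²=0.433586
  -D: nom -5.800 → Σnom=-58.870; wc +0.322/-0.210 → slack +1.454/-1.230; half-tol=0.266, Σhalf²=0.504342
  -E: nom -5.400 → Σnom=-64.270; wc +0.270/-0.470 → slack +1.724/-1.700; half-tol=0.370, Σhalf²=0.641242
Nominal = -64.270. Worst-case = [-64.270 - 1.700, -64.270 + 1.724] = [-65.970, -62.546]. RSS = √0.641242 = 0.801.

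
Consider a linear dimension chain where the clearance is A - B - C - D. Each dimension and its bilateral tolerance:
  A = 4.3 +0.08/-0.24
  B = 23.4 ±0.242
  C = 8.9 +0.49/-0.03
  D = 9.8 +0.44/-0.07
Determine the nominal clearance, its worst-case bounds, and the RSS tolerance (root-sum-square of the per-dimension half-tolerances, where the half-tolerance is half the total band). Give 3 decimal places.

Stack each dimension's contribution:
  +A: nom +4.300 → Σnom=4.300; wc +0.080/-0.240 → slack +0.080/-0.240; half-tol=0.160, Σhalf²=0.025600
  -B: nom -23.400 → Σnom=-19.100; wc +0.242/-0.242 → slack +0.322/-0.482; half-tol=0.242, Σhalf²=0.084164
  -C: nom -8.900 → Σnom=-28.000; wc +0.030/-0.490 → slack +0.352/-0.972; half-tol=0.260, Σhalf²=0.151764
  -D: nom -9.800 → Σnom=-37.800; wc +0.070/-0.440 → slack +0.422/-1.412; half-tol=0.255, Σhalf²=0.216789
Nominal = -37.800. Worst-case = [-37.800 - 1.412, -37.800 + 0.422] = [-39.212, -37.378]. RSS = √0.216789 = 0.466.

nominal=-37.800 wc=[-39.212,-37.378] rss=0.466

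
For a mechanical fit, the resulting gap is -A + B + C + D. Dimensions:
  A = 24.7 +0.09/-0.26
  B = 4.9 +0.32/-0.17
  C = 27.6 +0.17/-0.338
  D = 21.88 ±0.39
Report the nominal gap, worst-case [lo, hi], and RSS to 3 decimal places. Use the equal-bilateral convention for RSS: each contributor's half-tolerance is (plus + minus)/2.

nominal=29.680 wc=[28.692,30.820] rss=0.554

Stack each dimension's contribution:
  -A: nom -24.700 → Σnom=-24.700; wc +0.260/-0.090 → slack +0.260/-0.090; half-tol=0.175, Σhalf²=0.030625
  +B: nom +4.900 → Σnom=-19.800; wc +0.320/-0.170 → slack +0.580/-0.260; half-tol=0.245, Σhalf²=0.090650
  +C: nom +27.600 → Σnom=7.800; wc +0.170/-0.338 → slack +0.750/-0.598; half-tol=0.254, Σhalf²=0.155166
  +D: nom +21.880 → Σnom=29.680; wc +0.390/-0.390 → slack +1.140/-0.988; half-tol=0.390, Σhalf²=0.307266
Nominal = 29.680. Worst-case = [29.680 - 0.988, 29.680 + 1.140] = [28.692, 30.820]. RSS = √0.307266 = 0.554.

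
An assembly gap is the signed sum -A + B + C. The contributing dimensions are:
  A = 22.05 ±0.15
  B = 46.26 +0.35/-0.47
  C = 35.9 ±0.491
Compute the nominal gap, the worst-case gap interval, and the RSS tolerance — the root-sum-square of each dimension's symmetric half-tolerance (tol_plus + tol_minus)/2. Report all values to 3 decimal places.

Stack each dimension's contribution:
  -A: nom -22.050 → Σnom=-22.050; wc +0.150/-0.150 → slack +0.150/-0.150; half-tol=0.150, Σhalf²=0.022500
  +B: nom +46.260 → Σnom=24.210; wc +0.350/-0.470 → slack +0.500/-0.620; half-tol=0.410, Σhalf²=0.190600
  +C: nom +35.900 → Σnom=60.110; wc +0.491/-0.491 → slack +0.991/-1.111; half-tol=0.491, Σhalf²=0.431681
Nominal = 60.110. Worst-case = [60.110 - 1.111, 60.110 + 0.991] = [58.999, 61.101]. RSS = √0.431681 = 0.657.

nominal=60.110 wc=[58.999,61.101] rss=0.657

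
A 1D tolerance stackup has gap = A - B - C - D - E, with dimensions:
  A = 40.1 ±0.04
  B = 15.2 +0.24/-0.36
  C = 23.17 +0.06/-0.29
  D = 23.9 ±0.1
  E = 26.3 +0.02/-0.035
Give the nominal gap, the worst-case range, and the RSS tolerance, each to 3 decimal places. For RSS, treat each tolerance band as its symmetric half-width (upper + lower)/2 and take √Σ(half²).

nominal=-48.470 wc=[-48.930,-47.645] rss=0.365

Stack each dimension's contribution:
  +A: nom +40.100 → Σnom=40.100; wc +0.040/-0.040 → slack +0.040/-0.040; half-tol=0.040, Σhalf²=0.001600
  -B: nom -15.200 → Σnom=24.900; wc +0.360/-0.240 → slack +0.400/-0.280; half-tol=0.300, Σhalf²=0.091600
  -C: nom -23.170 → Σnom=1.730; wc +0.290/-0.060 → slack +0.690/-0.340; half-tol=0.175, Σhalf²=0.122225
  -D: nom -23.900 → Σnom=-22.170; wc +0.100/-0.100 → slack +0.790/-0.440; half-tol=0.100, Σhalf²=0.132225
  -E: nom -26.300 → Σnom=-48.470; wc +0.035/-0.020 → slack +0.825/-0.460; half-tol=0.028, Σhalf²=0.132981
Nominal = -48.470. Worst-case = [-48.470 - 0.460, -48.470 + 0.825] = [-48.930, -47.645]. RSS = √0.132981 = 0.365.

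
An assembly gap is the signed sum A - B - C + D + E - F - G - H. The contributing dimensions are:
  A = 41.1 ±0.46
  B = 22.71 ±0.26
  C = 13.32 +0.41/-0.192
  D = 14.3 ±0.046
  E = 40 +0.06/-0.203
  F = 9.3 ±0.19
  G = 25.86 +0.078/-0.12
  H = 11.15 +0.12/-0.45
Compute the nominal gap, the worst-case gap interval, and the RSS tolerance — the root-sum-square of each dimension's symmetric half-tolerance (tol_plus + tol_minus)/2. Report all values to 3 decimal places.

Stack each dimension's contribution:
  +A: nom +41.100 → Σnom=41.100; wc +0.460/-0.460 → slack +0.460/-0.460; half-tol=0.460, Σhalf²=0.211600
  -B: nom -22.710 → Σnom=18.390; wc +0.260/-0.260 → slack +0.720/-0.720; half-tol=0.260, Σhalf²=0.279200
  -C: nom -13.320 → Σnom=5.070; wc +0.192/-0.410 → slack +0.912/-1.130; half-tol=0.301, Σhalf²=0.369801
  +D: nom +14.300 → Σnom=19.370; wc +0.046/-0.046 → slack +0.958/-1.176; half-tol=0.046, Σhalf²=0.371917
  +E: nom +40.000 → Σnom=59.370; wc +0.060/-0.203 → slack +1.018/-1.379; half-tol=0.132, Σhalf²=0.389209
  -F: nom -9.300 → Σnom=50.070; wc +0.190/-0.190 → slack +1.208/-1.569; half-tol=0.190, Σhalf²=0.425309
  -G: nom -25.860 → Σnom=24.210; wc +0.120/-0.078 → slack +1.328/-1.647; half-tol=0.099, Σhalf²=0.435110
  -H: nom -11.150 → Σnom=13.060; wc +0.450/-0.120 → slack +1.778/-1.767; half-tol=0.285, Σhalf²=0.516335
Nominal = 13.060. Worst-case = [13.060 - 1.767, 13.060 + 1.778] = [11.293, 14.838]. RSS = √0.516335 = 0.719.

nominal=13.060 wc=[11.293,14.838] rss=0.719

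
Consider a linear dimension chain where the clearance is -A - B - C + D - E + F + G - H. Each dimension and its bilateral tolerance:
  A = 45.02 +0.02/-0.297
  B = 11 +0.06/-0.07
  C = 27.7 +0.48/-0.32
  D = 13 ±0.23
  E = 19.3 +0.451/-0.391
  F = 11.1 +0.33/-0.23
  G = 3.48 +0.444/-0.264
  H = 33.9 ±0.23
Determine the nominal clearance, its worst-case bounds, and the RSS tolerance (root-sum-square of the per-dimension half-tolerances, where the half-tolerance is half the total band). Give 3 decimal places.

Stack each dimension's contribution:
  -A: nom -45.020 → Σnom=-45.020; wc +0.297/-0.020 → slack +0.297/-0.020; half-tol=0.159, Σhalf²=0.025122
  -B: nom -11.000 → Σnom=-56.020; wc +0.070/-0.060 → slack +0.367/-0.080; half-tol=0.065, Σhalf²=0.029347
  -C: nom -27.700 → Σnom=-83.720; wc +0.320/-0.480 → slack +0.687/-0.560; half-tol=0.400, Σhalf²=0.189347
  +D: nom +13.000 → Σnom=-70.720; wc +0.230/-0.230 → slack +0.917/-0.790; half-tol=0.230, Σhalf²=0.242247
  -E: nom -19.300 → Σnom=-90.020; wc +0.391/-0.451 → slack +1.308/-1.241; half-tol=0.421, Σhalf²=0.419488
  +F: nom +11.100 → Σnom=-78.920; wc +0.330/-0.230 → slack +1.638/-1.471; half-tol=0.280, Σhalf²=0.497888
  +G: nom +3.480 → Σnom=-75.440; wc +0.444/-0.264 → slack +2.082/-1.735; half-tol=0.354, Σhalf²=0.623204
  -H: nom -33.900 → Σnom=-109.340; wc +0.230/-0.230 → slack +2.312/-1.965; half-tol=0.230, Σhalf²=0.676104
Nominal = -109.340. Worst-case = [-109.340 - 1.965, -109.340 + 2.312] = [-111.305, -107.028]. RSS = √0.676104 = 0.822.

nominal=-109.340 wc=[-111.305,-107.028] rss=0.822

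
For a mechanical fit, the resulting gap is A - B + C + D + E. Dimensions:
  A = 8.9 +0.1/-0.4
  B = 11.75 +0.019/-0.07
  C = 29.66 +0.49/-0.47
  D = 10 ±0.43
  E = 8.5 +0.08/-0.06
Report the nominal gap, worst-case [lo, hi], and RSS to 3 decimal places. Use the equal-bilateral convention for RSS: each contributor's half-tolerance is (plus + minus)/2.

nominal=45.310 wc=[43.931,46.480] rss=0.696

Stack each dimension's contribution:
  +A: nom +8.900 → Σnom=8.900; wc +0.100/-0.400 → slack +0.100/-0.400; half-tol=0.250, Σhalf²=0.062500
  -B: nom -11.750 → Σnom=-2.850; wc +0.070/-0.019 → slack +0.170/-0.419; half-tol=0.045, Σhalf²=0.064480
  +C: nom +29.660 → Σnom=26.810; wc +0.490/-0.470 → slack +0.660/-0.889; half-tol=0.480, Σhalf²=0.294880
  +D: nom +10.000 → Σnom=36.810; wc +0.430/-0.430 → slack +1.090/-1.319; half-tol=0.430, Σhalf²=0.479780
  +E: nom +8.500 → Σnom=45.310; wc +0.080/-0.060 → slack +1.170/-1.379; half-tol=0.070, Σhalf²=0.484680
Nominal = 45.310. Worst-case = [45.310 - 1.379, 45.310 + 1.170] = [43.931, 46.480]. RSS = √0.484680 = 0.696.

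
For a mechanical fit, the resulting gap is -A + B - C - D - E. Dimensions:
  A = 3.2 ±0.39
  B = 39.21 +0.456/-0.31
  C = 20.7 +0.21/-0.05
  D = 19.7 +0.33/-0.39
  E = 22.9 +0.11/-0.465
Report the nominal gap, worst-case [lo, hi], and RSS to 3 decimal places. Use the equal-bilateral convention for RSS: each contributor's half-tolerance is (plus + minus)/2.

nominal=-27.290 wc=[-28.640,-25.539] rss=0.727

Stack each dimension's contribution:
  -A: nom -3.200 → Σnom=-3.200; wc +0.390/-0.390 → slack +0.390/-0.390; half-tol=0.390, Σhalf²=0.152100
  +B: nom +39.210 → Σnom=36.010; wc +0.456/-0.310 → slack +0.846/-0.700; half-tol=0.383, Σhalf²=0.298789
  -C: nom -20.700 → Σnom=15.310; wc +0.050/-0.210 → slack +0.896/-0.910; half-tol=0.130, Σhalf²=0.315689
  -D: nom -19.700 → Σnom=-4.390; wc +0.390/-0.330 → slack +1.286/-1.240; half-tol=0.360, Σhalf²=0.445289
  -E: nom -22.900 → Σnom=-27.290; wc +0.465/-0.110 → slack +1.751/-1.350; half-tol=0.288, Σhalf²=0.527945
Nominal = -27.290. Worst-case = [-27.290 - 1.350, -27.290 + 1.751] = [-28.640, -25.539]. RSS = √0.527945 = 0.727.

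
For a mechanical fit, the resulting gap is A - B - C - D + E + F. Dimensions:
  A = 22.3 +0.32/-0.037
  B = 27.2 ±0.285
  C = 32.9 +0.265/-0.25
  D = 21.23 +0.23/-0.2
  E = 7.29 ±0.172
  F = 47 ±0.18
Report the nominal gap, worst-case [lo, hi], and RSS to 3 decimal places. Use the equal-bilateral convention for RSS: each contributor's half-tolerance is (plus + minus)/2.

Stack each dimension's contribution:
  +A: nom +22.300 → Σnom=22.300; wc +0.320/-0.037 → slack +0.320/-0.037; half-tol=0.178, Σhalf²=0.031862
  -B: nom -27.200 → Σnom=-4.900; wc +0.285/-0.285 → slack +0.605/-0.322; half-tol=0.285, Σhalf²=0.113087
  -C: nom -32.900 → Σnom=-37.800; wc +0.250/-0.265 → slack +0.855/-0.587; half-tol=0.258, Σhalf²=0.179393
  -D: nom -21.230 → Σnom=-59.030; wc +0.200/-0.230 → slack +1.055/-0.817; half-tol=0.215, Σhalf²=0.225618
  +E: nom +7.290 → Σnom=-51.740; wc +0.172/-0.172 → slack +1.227/-0.989; half-tol=0.172, Σhalf²=0.255202
  +F: nom +47.000 → Σnom=-4.740; wc +0.180/-0.180 → slack +1.407/-1.169; half-tol=0.180, Σhalf²=0.287602
Nominal = -4.740. Worst-case = [-4.740 - 1.169, -4.740 + 1.407] = [-5.909, -3.333]. RSS = √0.287602 = 0.536.

nominal=-4.740 wc=[-5.909,-3.333] rss=0.536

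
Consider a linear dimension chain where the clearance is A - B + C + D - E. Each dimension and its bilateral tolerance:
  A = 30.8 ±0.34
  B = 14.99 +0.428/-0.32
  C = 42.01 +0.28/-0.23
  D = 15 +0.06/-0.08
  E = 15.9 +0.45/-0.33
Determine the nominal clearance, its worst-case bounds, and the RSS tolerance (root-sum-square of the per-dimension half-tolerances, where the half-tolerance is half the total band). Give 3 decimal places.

Stack each dimension's contribution:
  +A: nom +30.800 → Σnom=30.800; wc +0.340/-0.340 → slack +0.340/-0.340; half-tol=0.340, Σhalf²=0.115600
  -B: nom -14.990 → Σnom=15.810; wc +0.320/-0.428 → slack +0.660/-0.768; half-tol=0.374, Σhalf²=0.255476
  +C: nom +42.010 → Σnom=57.820; wc +0.280/-0.230 → slack +0.940/-0.998; half-tol=0.255, Σhalf²=0.320501
  +D: nom +15.000 → Σnom=72.820; wc +0.060/-0.080 → slack +1.000/-1.078; half-tol=0.070, Σhalf²=0.325401
  -E: nom -15.900 → Σnom=56.920; wc +0.330/-0.450 → slack +1.330/-1.528; half-tol=0.390, Σhalf²=0.477501
Nominal = 56.920. Worst-case = [56.920 - 1.528, 56.920 + 1.330] = [55.392, 58.250]. RSS = √0.477501 = 0.691.

nominal=56.920 wc=[55.392,58.250] rss=0.691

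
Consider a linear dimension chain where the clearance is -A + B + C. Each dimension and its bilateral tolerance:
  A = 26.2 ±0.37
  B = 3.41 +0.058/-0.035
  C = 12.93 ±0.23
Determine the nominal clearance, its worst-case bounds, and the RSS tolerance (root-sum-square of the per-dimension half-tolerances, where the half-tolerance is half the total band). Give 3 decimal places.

Stack each dimension's contribution:
  -A: nom -26.200 → Σnom=-26.200; wc +0.370/-0.370 → slack +0.370/-0.370; half-tol=0.370, Σhalf²=0.136900
  +B: nom +3.410 → Σnom=-22.790; wc +0.058/-0.035 → slack +0.428/-0.405; half-tol=0.046, Σhalf²=0.139062
  +C: nom +12.930 → Σnom=-9.860; wc +0.230/-0.230 → slack +0.658/-0.635; half-tol=0.230, Σhalf²=0.191962
Nominal = -9.860. Worst-case = [-9.860 - 0.635, -9.860 + 0.658] = [-10.495, -9.202]. RSS = √0.191962 = 0.438.

nominal=-9.860 wc=[-10.495,-9.202] rss=0.438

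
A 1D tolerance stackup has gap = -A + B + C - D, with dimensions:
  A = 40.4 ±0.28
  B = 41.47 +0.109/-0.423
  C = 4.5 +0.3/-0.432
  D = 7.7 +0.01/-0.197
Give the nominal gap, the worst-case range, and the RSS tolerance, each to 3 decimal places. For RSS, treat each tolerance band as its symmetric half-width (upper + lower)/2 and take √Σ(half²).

Stack each dimension's contribution:
  -A: nom -40.400 → Σnom=-40.400; wc +0.280/-0.280 → slack +0.280/-0.280; half-tol=0.280, Σhalf²=0.078400
  +B: nom +41.470 → Σnom=1.070; wc +0.109/-0.423 → slack +0.389/-0.703; half-tol=0.266, Σhalf²=0.149156
  +C: nom +4.500 → Σnom=5.570; wc +0.300/-0.432 → slack +0.689/-1.135; half-tol=0.366, Σhalf²=0.283112
  -D: nom -7.700 → Σnom=-2.130; wc +0.197/-0.010 → slack +0.886/-1.145; half-tol=0.104, Σhalf²=0.293824
Nominal = -2.130. Worst-case = [-2.130 - 1.145, -2.130 + 0.886] = [-3.275, -1.244]. RSS = √0.293824 = 0.542.

nominal=-2.130 wc=[-3.275,-1.244] rss=0.542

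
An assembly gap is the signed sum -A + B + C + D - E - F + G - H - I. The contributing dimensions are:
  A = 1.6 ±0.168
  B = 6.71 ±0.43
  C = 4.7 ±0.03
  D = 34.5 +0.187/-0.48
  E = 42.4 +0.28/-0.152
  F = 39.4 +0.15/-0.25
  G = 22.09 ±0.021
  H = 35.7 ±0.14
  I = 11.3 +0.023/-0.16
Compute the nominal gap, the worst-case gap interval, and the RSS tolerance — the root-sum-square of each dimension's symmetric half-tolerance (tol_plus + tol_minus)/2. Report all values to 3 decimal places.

nominal=-62.400 wc=[-64.122,-60.862] rss=0.664

Stack each dimension's contribution:
  -A: nom -1.600 → Σnom=-1.600; wc +0.168/-0.168 → slack +0.168/-0.168; half-tol=0.168, Σhalf²=0.028224
  +B: nom +6.710 → Σnom=5.110; wc +0.430/-0.430 → slack +0.598/-0.598; half-tol=0.430, Σhalf²=0.213124
  +C: nom +4.700 → Σnom=9.810; wc +0.030/-0.030 → slack +0.628/-0.628; half-tol=0.030, Σhalf²=0.214024
  +D: nom +34.500 → Σnom=44.310; wc +0.187/-0.480 → slack +0.815/-1.108; half-tol=0.334, Σhalf²=0.325246
  -E: nom -42.400 → Σnom=1.910; wc +0.152/-0.280 → slack +0.967/-1.388; half-tol=0.216, Σhalf²=0.371902
  -F: nom -39.400 → Σnom=-37.490; wc +0.250/-0.150 → slack +1.217/-1.538; half-tol=0.200, Σhalf²=0.411902
  +G: nom +22.090 → Σnom=-15.400; wc +0.021/-0.021 → slack +1.238/-1.559; half-tol=0.021, Σhalf²=0.412343
  -H: nom -35.700 → Σnom=-51.100; wc +0.140/-0.140 → slack +1.378/-1.699; half-tol=0.140, Σhalf²=0.431943
  -I: nom -11.300 → Σnom=-62.400; wc +0.160/-0.023 → slack +1.538/-1.722; half-tol=0.091, Σhalf²=0.440316
Nominal = -62.400. Worst-case = [-62.400 - 1.722, -62.400 + 1.538] = [-64.122, -60.862]. RSS = √0.440316 = 0.664.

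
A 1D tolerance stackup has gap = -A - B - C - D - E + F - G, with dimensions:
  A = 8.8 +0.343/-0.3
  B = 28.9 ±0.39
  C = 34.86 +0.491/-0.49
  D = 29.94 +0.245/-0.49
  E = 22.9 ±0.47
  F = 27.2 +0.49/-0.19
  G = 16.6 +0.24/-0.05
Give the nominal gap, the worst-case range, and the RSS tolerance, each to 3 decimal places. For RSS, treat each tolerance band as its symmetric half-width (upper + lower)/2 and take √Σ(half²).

nominal=-114.800 wc=[-117.169,-112.120] rss=0.994

Stack each dimension's contribution:
  -A: nom -8.800 → Σnom=-8.800; wc +0.300/-0.343 → slack +0.300/-0.343; half-tol=0.322, Σhalf²=0.103362
  -B: nom -28.900 → Σnom=-37.700; wc +0.390/-0.390 → slack +0.690/-0.733; half-tol=0.390, Σhalf²=0.255462
  -C: nom -34.860 → Σnom=-72.560; wc +0.490/-0.491 → slack +1.180/-1.224; half-tol=0.490, Σhalf²=0.496053
  -D: nom -29.940 → Σnom=-102.500; wc +0.490/-0.245 → slack +1.670/-1.469; half-tol=0.367, Σhalf²=0.631109
  -E: nom -22.900 → Σnom=-125.400; wc +0.470/-0.470 → slack +2.140/-1.939; half-tol=0.470, Σhalf²=0.852009
  +F: nom +27.200 → Σnom=-98.200; wc +0.490/-0.190 → slack +2.630/-2.129; half-tol=0.340, Σhalf²=0.967609
  -G: nom -16.600 → Σnom=-114.800; wc +0.050/-0.240 → slack +2.680/-2.369; half-tol=0.145, Σhalf²=0.988634
Nominal = -114.800. Worst-case = [-114.800 - 2.369, -114.800 + 2.680] = [-117.169, -112.120]. RSS = √0.988634 = 0.994.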